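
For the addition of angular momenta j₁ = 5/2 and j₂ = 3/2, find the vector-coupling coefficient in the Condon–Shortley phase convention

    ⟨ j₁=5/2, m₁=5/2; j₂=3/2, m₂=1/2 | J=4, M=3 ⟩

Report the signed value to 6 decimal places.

+√(3/8) ≈ +0.612372

√[9·0!5!3!/9! · 5!0!2!1!7!1!] = √(21600)
  +(−1)^0/∏(0,0,0,2,5,1)! = 1/240  (running 1/240)
⟨..|..⟩ = √(21600)·(1/240) = +0.612372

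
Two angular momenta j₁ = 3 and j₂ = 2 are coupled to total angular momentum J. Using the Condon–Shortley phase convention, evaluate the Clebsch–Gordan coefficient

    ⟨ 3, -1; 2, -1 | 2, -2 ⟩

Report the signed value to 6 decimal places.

triangle: 3!×3!×1!/8! = 36/40320
(j±m)!: 2!×4!×1!×3!×0!×4! = 6912
prefactor² = (2J+1)×Δ×N² = 216/7
  k=1: −1/(1!×2!×3!×0!×0!×1!) = -1/12
Σ = -1/12  ⇒  CG² = 216/7×(-1/12)² = 3/14
CG = −√(3/14) = -0.462910

−√(3/14) ≈ -0.462910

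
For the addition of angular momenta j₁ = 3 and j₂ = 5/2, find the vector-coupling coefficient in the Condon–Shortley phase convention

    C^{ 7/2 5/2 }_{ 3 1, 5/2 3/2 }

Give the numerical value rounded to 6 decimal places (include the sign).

-0.398410  (= −√(10/63))

√[8·2!4!3!/10! · 4!2!4!1!6!1!] = √(18432/35)
  +(−1)^1/∏(1,1,1,3,3,0)! = -1/36  (running -1/36)
  +(−1)^2/∏(2,0,0,2,4,1)! = 1/96  (running -5/288)
⟨..|..⟩ = √(18432/35)·(-5/288) = -0.398410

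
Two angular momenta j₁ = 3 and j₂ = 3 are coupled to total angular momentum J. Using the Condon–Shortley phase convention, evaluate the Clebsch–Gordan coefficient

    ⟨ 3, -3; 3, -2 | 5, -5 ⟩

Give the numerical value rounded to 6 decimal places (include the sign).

√[11·1!5!5!/12! · 0!6!1!5!0!10!] = √(103680000)
  +(−1)^1/∏(1,0,5,0,0,5)! = -1/14400  (running -1/14400)
⟨..|..⟩ = √(103680000)·(-1/14400) = -0.707107

-0.707107  (= −√(1/2))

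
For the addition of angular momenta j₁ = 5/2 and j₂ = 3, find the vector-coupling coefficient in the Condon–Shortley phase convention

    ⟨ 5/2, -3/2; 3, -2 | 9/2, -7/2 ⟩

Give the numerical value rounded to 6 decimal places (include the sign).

triangle: 1!·4!·5!/11! = 2880/39916800
(j±m)!: 1!·4!·1!·5!·1!·8! = 116121600
prefactor² = (2J+1)·Δ·N² = 921600/11
  k=0: +1/(0!·1!·4!·1!·0!·4!) = 1/576
  k=1: −1/(1!·0!·3!·0!·1!·5!) = -1/720
Σ = 1/2880  ⇒  CG² = 921600/11·1/2880² = 1/99
CG = +√(1/99) = +0.100504

+√(1/99) ≈ +0.100504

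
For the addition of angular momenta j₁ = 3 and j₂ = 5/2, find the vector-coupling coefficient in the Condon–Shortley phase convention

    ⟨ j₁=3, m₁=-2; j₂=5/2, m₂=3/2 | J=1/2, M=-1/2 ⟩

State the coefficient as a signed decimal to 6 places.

+√(5/21) ≈ +0.487950

triangle: 5!×1!×0!/7! = 120/5040
(j±m)!: 1!×5!×4!×1!×0!×1! = 2880
prefactor² = (2J+1)×Δ×N² = 960/7
  k=4: +1/(4!×1!×1!×0!×0!×0!) = 1/24
Σ = 1/24  ⇒  CG² = 960/7×1/24² = 5/21
CG = +√(5/21) = +0.487950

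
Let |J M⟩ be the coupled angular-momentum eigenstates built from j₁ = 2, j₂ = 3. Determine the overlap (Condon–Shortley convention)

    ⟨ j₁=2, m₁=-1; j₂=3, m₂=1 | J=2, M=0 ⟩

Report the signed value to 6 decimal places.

+√(1/7) = +0.377964

√[5·3!1!3!/8! · 1!3!4!2!2!2!] = √(36/7)
  +(−1)^2/∏(2,1,1,2,0,1)! = 1/4  (running 1/4)
  +(−1)^3/∏(3,0,0,1,1,2)! = -1/12  (running 1/6)
⟨..|..⟩ = √(36/7)·(1/6) = +0.377964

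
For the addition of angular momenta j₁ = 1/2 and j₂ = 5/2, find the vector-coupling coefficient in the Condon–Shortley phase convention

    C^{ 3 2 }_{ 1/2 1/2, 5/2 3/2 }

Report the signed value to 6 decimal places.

√[7·0!1!5!/7! · 1!0!4!1!5!1!] = √(480)
  +(−1)^0/∏(0,0,0,4,1,1)! = 1/24  (running 1/24)
⟨..|..⟩ = √(480)·(1/24) = +0.912871

+0.912871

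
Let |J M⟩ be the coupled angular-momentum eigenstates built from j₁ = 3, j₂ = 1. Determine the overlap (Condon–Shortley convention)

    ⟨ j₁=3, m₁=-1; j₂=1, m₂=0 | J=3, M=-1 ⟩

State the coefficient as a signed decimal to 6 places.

−√(1/12) ≈ -0.288675

√[7·1!5!1!/8! · 2!4!1!1!2!4!] = √(48)
  +(−1)^0/∏(0,1,4,1,1,0)! = 1/24  (running 1/24)
  +(−1)^1/∏(1,0,3,0,2,1)! = -1/12  (running -1/24)
⟨..|..⟩ = √(48)·(-1/24) = -0.288675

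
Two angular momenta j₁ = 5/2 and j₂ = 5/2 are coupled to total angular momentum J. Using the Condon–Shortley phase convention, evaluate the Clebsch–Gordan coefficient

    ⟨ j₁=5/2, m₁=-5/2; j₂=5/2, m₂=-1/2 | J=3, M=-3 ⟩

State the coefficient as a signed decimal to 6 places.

triangle: 2!×3!×3!/9! = 72/362880
(j±m)!: 0!×5!×2!×3!×0!×6! = 1036800
prefactor² = (2J+1)×Δ×N² = 1440
  k=2: +1/(2!×0!×3!×0!×0!×3!) = 1/72
Σ = 1/72  ⇒  CG² = 1440×1/72² = 5/18
CG = +√(5/18) = +0.527046

+0.527046  (= +√(5/18))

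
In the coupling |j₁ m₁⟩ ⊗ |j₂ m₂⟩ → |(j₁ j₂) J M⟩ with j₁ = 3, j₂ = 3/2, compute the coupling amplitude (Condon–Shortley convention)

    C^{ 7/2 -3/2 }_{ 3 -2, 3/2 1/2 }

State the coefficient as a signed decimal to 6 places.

−√(3/7) = -0.654654

triangle: 1!·5!·2!/9! = 240/362880
(j±m)!: 1!·5!·2!·1!·2!·5! = 57600
prefactor² = (2J+1)·Δ·N² = 6400/21
  k=0: +1/(0!·1!·5!·2!·0!·0!) = 1/240
  k=1: −1/(1!·0!·4!·1!·1!·1!) = -1/24
Σ = -3/80  ⇒  CG² = 6400/21·(-3/80)² = 3/7
CG = −√(3/7) = -0.654654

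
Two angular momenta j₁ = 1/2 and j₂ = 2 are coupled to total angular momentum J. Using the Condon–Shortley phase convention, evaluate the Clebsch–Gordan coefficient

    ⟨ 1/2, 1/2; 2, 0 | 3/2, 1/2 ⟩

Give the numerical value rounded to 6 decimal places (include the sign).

+√(2/5) ≈ +0.632456

j₁+j₂−J=1  J+j₁−j₂=0  J−j₁+j₂=3  j₁+j₂+J+1=5
(j₁±m₁, j₂±m₂, J±M) = (1,0,2,2,2,1)
P² = 8/5
sum k=0..0:
  [0] +1/2 = 1/2
S = 1/2
C² = P²·S² = 2/5 ; C = +0.632456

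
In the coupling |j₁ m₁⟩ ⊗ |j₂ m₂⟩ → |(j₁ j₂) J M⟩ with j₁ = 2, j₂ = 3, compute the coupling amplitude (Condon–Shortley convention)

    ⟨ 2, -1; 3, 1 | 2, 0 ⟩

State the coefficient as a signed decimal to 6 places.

+√(1/7) ≈ +0.377964

√[5·3!1!3!/8! · 1!3!4!2!2!2!] = √(36/7)
  +(−1)^2/∏(2,1,1,2,0,1)! = 1/4  (running 1/4)
  +(−1)^3/∏(3,0,0,1,1,2)! = -1/12  (running 1/6)
⟨..|..⟩ = √(36/7)·(1/6) = +0.377964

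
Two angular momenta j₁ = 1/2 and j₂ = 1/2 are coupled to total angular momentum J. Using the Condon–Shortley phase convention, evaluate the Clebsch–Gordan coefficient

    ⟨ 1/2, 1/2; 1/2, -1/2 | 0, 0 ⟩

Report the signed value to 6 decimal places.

triangle: 1!·0!·0!/2! = 1/2
(j±m)!: 1!·0!·0!·1!·0!·0! = 1
prefactor² = (2J+1)·Δ·N² = 1/2
  k=0: +1/(0!·1!·0!·0!·0!·0!) = 1
Σ = 1  ⇒  CG² = 1/2·1² = 1/2
CG = +√(1/2) = +0.707107

+√(1/2) = +0.707107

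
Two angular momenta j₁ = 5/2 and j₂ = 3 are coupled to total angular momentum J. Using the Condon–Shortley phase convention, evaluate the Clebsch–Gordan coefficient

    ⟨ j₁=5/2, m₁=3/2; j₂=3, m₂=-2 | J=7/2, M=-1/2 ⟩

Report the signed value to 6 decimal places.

+0.563436

j₁+j₂−J=2  J+j₁−j₂=3  J−j₁+j₂=4  j₁+j₂+J+1=10
(j₁±m₁, j₂±m₂, J±M) = (4,1,1,5,3,4)
P² = 9216/35
sum k=0..1:
  [0] +1/24 = 1/24
  [1] −1/144 = -1/144
S = 5/144
C² = P²·S² = 20/63 ; C = +0.563436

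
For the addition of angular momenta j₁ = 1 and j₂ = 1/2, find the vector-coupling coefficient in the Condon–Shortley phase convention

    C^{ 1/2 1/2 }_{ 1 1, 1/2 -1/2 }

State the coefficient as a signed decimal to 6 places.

j₁+j₂−J=1  J+j₁−j₂=1  J−j₁+j₂=0  j₁+j₂+J+1=3
(j₁±m₁, j₂±m₂, J±M) = (2,0,0,1,1,0)
P² = 2/3
sum k=0..0:
  [0] +1/1 = 1
S = 1
C² = P²·S² = 2/3 ; C = +0.816497

+√(2/3) = +0.816497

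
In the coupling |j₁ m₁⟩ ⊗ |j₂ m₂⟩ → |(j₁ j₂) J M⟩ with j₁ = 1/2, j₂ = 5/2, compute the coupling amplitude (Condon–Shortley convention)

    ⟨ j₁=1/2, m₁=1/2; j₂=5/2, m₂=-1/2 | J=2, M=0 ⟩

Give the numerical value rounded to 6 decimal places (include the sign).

triangle: 1!*0!*4!/6! = 24/720
(j±m)!: 1!*0!*2!*3!*2!*2! = 48
prefactor² = (2J+1)*Δ*N² = 8
  k=0: +1/(0!*1!*0!*2!*0!*2!) = 1/4
Σ = 1/4  ⇒  CG² = 8*1/4² = 1/2
CG = +√(1/2) = +0.707107

+√(1/2) ≈ +0.707107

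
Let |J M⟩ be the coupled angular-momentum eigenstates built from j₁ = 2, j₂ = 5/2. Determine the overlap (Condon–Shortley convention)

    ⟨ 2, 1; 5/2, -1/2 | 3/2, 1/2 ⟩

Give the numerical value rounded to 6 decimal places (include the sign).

-0.487950

√[4·3!1!2!/7! · 3!1!2!3!2!1!] = √(48/35)
  +(−1)^0/∏(0,3,1,2,0,0)! = 1/12  (running 1/12)
  +(−1)^1/∏(1,2,0,1,1,1)! = -1/2  (running -5/12)
⟨..|..⟩ = √(48/35)·(-5/12) = -0.487950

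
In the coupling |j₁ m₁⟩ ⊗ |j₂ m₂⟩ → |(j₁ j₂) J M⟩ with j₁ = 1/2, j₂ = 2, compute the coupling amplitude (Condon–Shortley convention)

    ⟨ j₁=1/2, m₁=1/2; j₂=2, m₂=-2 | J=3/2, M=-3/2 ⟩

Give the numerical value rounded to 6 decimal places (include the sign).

+0.894427

√[4·1!0!3!/5! · 1!0!0!4!0!3!] = √(144/5)
  +(−1)^0/∏(0,1,0,0,0,3)! = 1/6  (running 1/6)
⟨..|..⟩ = √(144/5)·(1/6) = +0.894427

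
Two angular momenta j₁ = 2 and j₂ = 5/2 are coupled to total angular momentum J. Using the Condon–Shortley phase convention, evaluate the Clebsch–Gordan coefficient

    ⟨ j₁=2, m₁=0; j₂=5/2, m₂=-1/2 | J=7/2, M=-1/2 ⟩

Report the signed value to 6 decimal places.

j₁+j₂−J=1  J+j₁−j₂=3  J−j₁+j₂=4  j₁+j₂+J+1=9
(j₁±m₁, j₂±m₂, J±M) = (2,2,2,3,3,4)
P² = 768/35
sum k=0..1:
  [0] +1/8 = 1/8
  [1] −1/12 = -1/12
S = 1/24
C² = P²·S² = 4/105 ; C = +0.195180

+√(4/105) ≈ +0.195180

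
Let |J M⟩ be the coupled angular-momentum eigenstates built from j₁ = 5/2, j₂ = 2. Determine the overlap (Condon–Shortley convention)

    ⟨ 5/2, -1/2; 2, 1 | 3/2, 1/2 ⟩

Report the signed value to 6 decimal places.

√[4·3!2!1!/7! · 2!3!3!1!2!1!] = √(48/35)
  +(−1)^2/∏(2,1,1,1,1,0)! = 1/2  (running 1/2)
  +(−1)^3/∏(3,0,0,0,2,1)! = -1/12  (running 5/12)
⟨..|..⟩ = √(48/35)·(5/12) = +0.487950

+√(5/21) ≈ +0.487950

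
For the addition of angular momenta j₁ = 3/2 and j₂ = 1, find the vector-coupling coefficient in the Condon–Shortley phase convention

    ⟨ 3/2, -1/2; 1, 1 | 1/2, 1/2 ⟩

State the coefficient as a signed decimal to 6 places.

+0.408248  (= +√(1/6))

√[2·2!1!0!/4! · 1!2!2!0!1!0!] = √(2/3)
  +(−1)^2/∏(2,0,0,0,1,0)! = 1/2  (running 1/2)
⟨..|..⟩ = √(2/3)·(1/2) = +0.408248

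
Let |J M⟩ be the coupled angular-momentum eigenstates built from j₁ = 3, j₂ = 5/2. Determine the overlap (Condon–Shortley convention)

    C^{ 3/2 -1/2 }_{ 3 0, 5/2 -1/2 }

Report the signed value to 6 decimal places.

+√(4/35) = +0.338062

√[4·4!2!1!/8! · 3!3!2!3!1!2!] = √(144/35)
  +(−1)^1/∏(1,3,2,1,0,0)! = -1/12  (running -1/12)
  +(−1)^2/∏(2,2,1,0,1,1)! = 1/4  (running 1/6)
⟨..|..⟩ = √(144/35)·(1/6) = +0.338062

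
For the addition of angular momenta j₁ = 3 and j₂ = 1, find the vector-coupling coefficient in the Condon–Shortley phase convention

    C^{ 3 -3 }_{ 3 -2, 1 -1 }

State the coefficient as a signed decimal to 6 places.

triangle: 1!*5!*1!/8! = 120/40320
(j±m)!: 1!*5!*0!*2!*0!*6! = 172800
prefactor² = (2J+1)*Δ*N² = 3600
  k=0: +1/(0!*1!*5!*0!*0!*1!) = 1/120
Σ = 1/120  ⇒  CG² = 3600*1/120² = 1/4
CG = +√(1/4) = +0.500000

+√(1/4) = +0.500000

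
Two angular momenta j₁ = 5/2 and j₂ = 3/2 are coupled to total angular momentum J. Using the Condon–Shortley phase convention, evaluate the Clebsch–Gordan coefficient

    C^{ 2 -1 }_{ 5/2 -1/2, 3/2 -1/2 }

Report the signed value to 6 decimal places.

triangle: 2!×3!×1!/7! = 12/5040
(j±m)!: 2!×3!×1!×2!×1!×3! = 144
prefactor² = (2J+1)×Δ×N² = 12/7
  k=0: +1/(0!×2!×3!×1!×0!×0!) = 1/12
  k=1: −1/(1!×1!×2!×0!×1!×1!) = -1/2
Σ = -5/12  ⇒  CG² = 12/7×(-5/12)² = 25/84
CG = −√(25/84) = -0.545545

−√(25/84) = -0.545545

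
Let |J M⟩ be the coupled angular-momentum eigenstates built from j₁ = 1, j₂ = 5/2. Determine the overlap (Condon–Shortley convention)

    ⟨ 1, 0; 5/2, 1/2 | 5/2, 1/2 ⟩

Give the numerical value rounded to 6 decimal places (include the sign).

j₁+j₂−J=1  J+j₁−j₂=1  J−j₁+j₂=4  j₁+j₂+J+1=7
(j₁±m₁, j₂±m₂, J±M) = (1,1,3,2,3,2)
P² = 144/35
sum k=0..1:
  [0] +1/6 = 1/6
  [1] −1/4 = -1/4
S = -1/12
C² = P²·S² = 1/35 ; C = -0.169031

−√(1/35) = -0.169031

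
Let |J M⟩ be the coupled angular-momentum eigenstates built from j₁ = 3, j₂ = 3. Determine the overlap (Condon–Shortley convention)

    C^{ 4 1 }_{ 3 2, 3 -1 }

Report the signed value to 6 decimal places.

triangle: 2!·4!·4!/11! = 1152/39916800
(j±m)!: 5!·1!·2!·4!·5!·3! = 4147200
prefactor² = (2J+1)·Δ·N² = 82944/77
  k=0: +1/(0!·2!·1!·2!·3!·2!) = 1/48
  k=1: −1/(1!·1!·0!·1!·4!·3!) = -1/144
Σ = 1/72  ⇒  CG² = 82944/77·1/72² = 16/77
CG = +√(16/77) = +0.455842

+√(16/77) ≈ +0.455842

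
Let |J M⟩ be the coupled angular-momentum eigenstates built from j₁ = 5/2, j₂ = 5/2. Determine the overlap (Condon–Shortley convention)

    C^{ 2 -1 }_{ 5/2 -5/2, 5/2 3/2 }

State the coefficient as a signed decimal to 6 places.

−√(5/14) = -0.597614

triangle: 3!×2!×2!/8! = 24/40320
(j±m)!: 0!×5!×4!×1!×1!×3! = 17280
prefactor² = (2J+1)×Δ×N² = 360/7
  k=3: −1/(3!×0!×2!×1!×0!×1!) = -1/12
Σ = -1/12  ⇒  CG² = 360/7×(-1/12)² = 5/14
CG = −√(5/14) = -0.597614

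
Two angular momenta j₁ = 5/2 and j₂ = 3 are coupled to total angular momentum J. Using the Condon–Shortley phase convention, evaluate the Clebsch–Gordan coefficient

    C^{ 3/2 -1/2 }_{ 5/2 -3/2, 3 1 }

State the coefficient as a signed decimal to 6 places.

-0.483046

triangle: 4!·1!·2!/8! = 48/40320
(j±m)!: 1!·4!·4!·2!·1!·2! = 2304
prefactor² = (2J+1)·Δ·N² = 384/35
  k=3: −1/(3!·1!·1!·1!·0!·1!) = -1/6
  k=4: +1/(4!·0!·0!·0!·1!·2!) = 1/48
Σ = -7/48  ⇒  CG² = 384/35·(-7/48)² = 7/30
CG = −√(7/30) = -0.483046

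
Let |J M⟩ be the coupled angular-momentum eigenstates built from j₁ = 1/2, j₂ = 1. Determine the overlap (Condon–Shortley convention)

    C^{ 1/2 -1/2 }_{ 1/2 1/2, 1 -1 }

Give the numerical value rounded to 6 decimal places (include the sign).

+0.816497

√[2·1!0!1!/3! · 1!0!0!2!0!1!] = √(2/3)
  +(−1)^0/∏(0,1,0,0,0,1)! = 1  (running 1)
⟨..|..⟩ = √(2/3)·(1) = +0.816497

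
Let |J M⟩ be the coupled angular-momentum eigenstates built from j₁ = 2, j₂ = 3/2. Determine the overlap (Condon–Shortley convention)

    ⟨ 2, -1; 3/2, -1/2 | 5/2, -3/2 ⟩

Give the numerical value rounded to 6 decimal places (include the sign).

j₁+j₂−J=1  J+j₁−j₂=3  J−j₁+j₂=2  j₁+j₂+J+1=7
(j₁±m₁, j₂±m₂, J±M) = (1,3,1,2,1,4)
P² = 144/35
sum k=0..1:
  [0] +1/6 = 1/6
  [1] −1/4 = -1/4
S = -1/12
C² = P²·S² = 1/35 ; C = -0.169031

−√(1/35) ≈ -0.169031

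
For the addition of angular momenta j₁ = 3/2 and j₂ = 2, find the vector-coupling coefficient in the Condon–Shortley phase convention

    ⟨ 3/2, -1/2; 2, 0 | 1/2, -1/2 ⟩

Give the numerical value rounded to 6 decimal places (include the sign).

+√(1/5) = +0.447214

√[2·3!0!1!/5! · 1!2!2!2!0!1!] = √(4/5)
  +(−1)^2/∏(2,1,0,0,0,1)! = 1/2  (running 1/2)
⟨..|..⟩ = √(4/5)·(1/2) = +0.447214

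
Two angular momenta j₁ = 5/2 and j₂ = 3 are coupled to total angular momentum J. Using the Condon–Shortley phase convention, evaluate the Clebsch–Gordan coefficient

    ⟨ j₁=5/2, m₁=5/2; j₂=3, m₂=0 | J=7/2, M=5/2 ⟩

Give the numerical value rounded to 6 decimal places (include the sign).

√[8·2!3!4!/10! · 5!0!3!3!6!1!] = √(13824/7)
  +(−1)^0/∏(0,2,0,3,3,1)! = 1/72  (running 1/72)
⟨..|..⟩ = √(13824/7)·(1/72) = +0.617213

+√(8/21) ≈ +0.617213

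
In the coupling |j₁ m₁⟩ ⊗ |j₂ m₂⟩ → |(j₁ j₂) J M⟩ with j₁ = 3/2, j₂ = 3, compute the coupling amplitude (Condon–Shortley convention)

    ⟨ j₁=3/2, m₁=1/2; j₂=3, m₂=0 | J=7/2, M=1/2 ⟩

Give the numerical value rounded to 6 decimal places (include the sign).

triangle: 1!×2!×5!/9! = 240/362880
(j±m)!: 2!×1!×3!×3!×4!×3! = 10368
prefactor² = (2J+1)×Δ×N² = 384/7
  k=0: +1/(0!×1!×1!×3!×1!×2!) = 1/12
  k=1: −1/(1!×0!×0!×2!×2!×3!) = -1/24
Σ = 1/24  ⇒  CG² = 384/7×1/24² = 2/21
CG = +√(2/21) = +0.308607

+√(2/21) = +0.308607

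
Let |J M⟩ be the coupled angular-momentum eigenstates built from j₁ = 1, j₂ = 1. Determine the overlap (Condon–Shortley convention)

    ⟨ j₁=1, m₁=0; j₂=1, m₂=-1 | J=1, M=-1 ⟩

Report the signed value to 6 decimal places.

j₁+j₂−J=1  J+j₁−j₂=1  J−j₁+j₂=1  j₁+j₂+J+1=4
(j₁±m₁, j₂±m₂, J±M) = (1,1,0,2,0,2)
P² = 1/2
sum k=0..0:
  [0] +1/1 = 1
S = 1
C² = P²·S² = 1/2 ; C = +0.707107

+0.707107  (= +√(1/2))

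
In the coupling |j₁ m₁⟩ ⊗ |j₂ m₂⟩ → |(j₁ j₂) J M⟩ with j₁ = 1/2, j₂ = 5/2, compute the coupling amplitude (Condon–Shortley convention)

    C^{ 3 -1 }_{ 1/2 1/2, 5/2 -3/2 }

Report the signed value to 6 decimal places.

triangle: 0!*1!*5!/7! = 120/5040
(j±m)!: 1!*0!*1!*4!*2!*4! = 1152
prefactor² = (2J+1)*Δ*N² = 192
  k=0: +1/(0!*0!*0!*1!*1!*4!) = 1/24
Σ = 1/24  ⇒  CG² = 192*1/24² = 1/3
CG = +√(1/3) = +0.577350

+0.577350  (= +√(1/3))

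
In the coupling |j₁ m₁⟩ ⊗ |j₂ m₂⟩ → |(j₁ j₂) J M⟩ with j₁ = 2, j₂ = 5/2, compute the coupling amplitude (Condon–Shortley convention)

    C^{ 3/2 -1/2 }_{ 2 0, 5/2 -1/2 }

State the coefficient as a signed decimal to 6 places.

j₁+j₂−J=3  J+j₁−j₂=1  J−j₁+j₂=2  j₁+j₂+J+1=7
(j₁±m₁, j₂±m₂, J±M) = (2,2,2,3,1,2)
P² = 32/35
sum k=1..2:
  [1] −1/2 = -1/2
  [2] +1/4 = 1/4
S = -1/4
C² = P²·S² = 2/35 ; C = -0.239046

−√(2/35) ≈ -0.239046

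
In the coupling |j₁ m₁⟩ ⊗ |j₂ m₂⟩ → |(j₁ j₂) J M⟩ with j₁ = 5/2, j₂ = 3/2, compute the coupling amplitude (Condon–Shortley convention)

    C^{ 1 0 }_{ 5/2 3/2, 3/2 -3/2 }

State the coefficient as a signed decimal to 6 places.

√[3·3!2!0!/6! · 4!1!0!3!1!1!] = √(36/5)
  +(−1)^0/∏(0,3,1,0,1,0)! = 1/6  (running 1/6)
⟨..|..⟩ = √(36/5)·(1/6) = +0.447214

+√(1/5) = +0.447214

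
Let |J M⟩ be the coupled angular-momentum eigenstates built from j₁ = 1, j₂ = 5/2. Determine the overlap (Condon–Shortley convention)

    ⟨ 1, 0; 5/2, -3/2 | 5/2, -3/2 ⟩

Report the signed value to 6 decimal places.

+0.507093

j₁+j₂−J=1  J+j₁−j₂=1  J−j₁+j₂=4  j₁+j₂+J+1=7
(j₁±m₁, j₂±m₂, J±M) = (1,1,1,4,1,4)
P² = 576/35
sum k=0..1:
  [0] +1/6 = 1/6
  [1] −1/24 = -1/24
S = 1/8
C² = P²·S² = 9/35 ; C = +0.507093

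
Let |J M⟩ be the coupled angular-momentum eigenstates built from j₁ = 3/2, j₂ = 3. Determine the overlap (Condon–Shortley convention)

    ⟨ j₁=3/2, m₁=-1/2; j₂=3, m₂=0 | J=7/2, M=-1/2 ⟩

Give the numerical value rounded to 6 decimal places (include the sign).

−√(2/21) = -0.308607

j₁+j₂−J=1  J+j₁−j₂=2  J−j₁+j₂=5  j₁+j₂+J+1=9
(j₁±m₁, j₂±m₂, J±M) = (1,2,3,3,3,4)
P² = 384/7
sum k=0..1:
  [0] +1/24 = 1/24
  [1] −1/12 = -1/12
S = -1/24
C² = P²·S² = 2/21 ; C = -0.308607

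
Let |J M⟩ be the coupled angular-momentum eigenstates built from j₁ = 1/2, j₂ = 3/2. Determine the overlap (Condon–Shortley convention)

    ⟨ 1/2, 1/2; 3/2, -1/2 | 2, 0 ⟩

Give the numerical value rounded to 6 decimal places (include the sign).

j₁+j₂−J=0  J+j₁−j₂=1  J−j₁+j₂=3  j₁+j₂+J+1=5
(j₁±m₁, j₂±m₂, J±M) = (1,0,1,2,2,2)
P² = 2
sum k=0..0:
  [0] +1/2 = 1/2
S = 1/2
C² = P²·S² = 1/2 ; C = +0.707107

+0.707107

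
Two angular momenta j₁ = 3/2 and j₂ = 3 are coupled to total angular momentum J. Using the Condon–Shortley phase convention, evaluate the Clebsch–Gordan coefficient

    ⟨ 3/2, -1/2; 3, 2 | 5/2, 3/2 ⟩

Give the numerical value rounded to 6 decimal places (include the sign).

√[6·2!1!4!/8! · 1!2!5!1!4!1!] = √(288/7)
  +(−1)^1/∏(1,1,1,4,0,0)! = -1/24  (running -1/24)
  +(−1)^2/∏(2,0,0,3,1,1)! = 1/12  (running 1/24)
⟨..|..⟩ = √(288/7)·(1/24) = +0.267261

+√(1/14) = +0.267261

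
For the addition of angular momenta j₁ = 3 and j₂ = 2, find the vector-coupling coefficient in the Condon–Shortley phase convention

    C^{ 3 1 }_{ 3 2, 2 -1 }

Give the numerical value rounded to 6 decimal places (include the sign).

j₁+j₂−J=2  J+j₁−j₂=4  J−j₁+j₂=2  j₁+j₂+J+1=9
(j₁±m₁, j₂±m₂, J±M) = (5,1,1,3,4,2)
P² = 64
sum k=0..1:
  [0] +1/12 = 1/12
  [1] −1/48 = -1/48
S = 1/16
C² = P²·S² = 1/4 ; C = +0.500000

+0.500000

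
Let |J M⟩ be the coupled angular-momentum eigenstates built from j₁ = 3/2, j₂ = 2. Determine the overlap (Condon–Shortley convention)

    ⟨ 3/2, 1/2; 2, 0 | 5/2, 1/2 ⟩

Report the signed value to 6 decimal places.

+0.292770  (= +√(3/35))

j₁+j₂−J=1  J+j₁−j₂=2  J−j₁+j₂=3  j₁+j₂+J+1=7
(j₁±m₁, j₂±m₂, J±M) = (2,1,2,2,3,2)
P² = 48/35
sum k=0..1:
  [0] +1/2 = 1/2
  [1] −1/4 = -1/4
S = 1/4
C² = P²·S² = 3/35 ; C = +0.292770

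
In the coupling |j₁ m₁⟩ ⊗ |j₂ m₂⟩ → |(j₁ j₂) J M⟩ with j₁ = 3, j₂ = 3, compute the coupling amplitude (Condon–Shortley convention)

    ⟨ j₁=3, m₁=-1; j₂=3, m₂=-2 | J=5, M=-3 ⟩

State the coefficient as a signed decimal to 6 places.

j₁+j₂−J=1  J+j₁−j₂=5  J−j₁+j₂=5  j₁+j₂+J+1=12
(j₁±m₁, j₂±m₂, J±M) = (2,4,1,5,2,8)
P² = 153600
sum k=0..1:
  [0] +1/576 = 1/576
  [1] −1/1440 = -1/1440
S = 1/960
C² = P²·S² = 1/6 ; C = +0.408248

+√(1/6) = +0.408248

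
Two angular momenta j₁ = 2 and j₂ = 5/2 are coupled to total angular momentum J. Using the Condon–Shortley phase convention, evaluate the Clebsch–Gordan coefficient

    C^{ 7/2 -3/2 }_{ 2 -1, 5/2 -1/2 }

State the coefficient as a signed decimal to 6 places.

√[8·1!3!4!/9! · 1!3!2!3!2!5!] = √(384/7)
  +(−1)^0/∏(0,1,3,2,0,2)! = 1/24  (running 1/24)
  +(−1)^1/∏(1,0,2,1,1,3)! = -1/12  (running -1/24)
⟨..|..⟩ = √(384/7)·(-1/24) = -0.308607

-0.308607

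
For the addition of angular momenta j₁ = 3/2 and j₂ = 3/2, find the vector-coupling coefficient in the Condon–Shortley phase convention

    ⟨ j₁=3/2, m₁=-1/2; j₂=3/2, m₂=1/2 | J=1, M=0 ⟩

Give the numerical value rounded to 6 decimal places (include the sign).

−√(1/20) = -0.223607

√[3·2!1!1!/5! · 1!2!2!1!1!1!] = √(1/5)
  +(−1)^1/∏(1,1,1,1,0,0)! = -1  (running -1)
  +(−1)^2/∏(2,0,0,0,1,1)! = 1/2  (running -1/2)
⟨..|..⟩ = √(1/5)·(-1/2) = -0.223607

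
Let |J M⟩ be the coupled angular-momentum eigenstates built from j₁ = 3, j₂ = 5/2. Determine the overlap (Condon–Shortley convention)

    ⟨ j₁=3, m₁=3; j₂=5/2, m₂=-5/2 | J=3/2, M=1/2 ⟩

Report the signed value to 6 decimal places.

√[4·4!2!1!/8! · 6!0!0!5!2!1!] = √(5760/7)
  +(−1)^0/∏(0,4,0,0,2,1)! = 1/48  (running 1/48)
⟨..|..⟩ = √(5760/7)·(1/48) = +0.597614

+√(5/14) ≈ +0.597614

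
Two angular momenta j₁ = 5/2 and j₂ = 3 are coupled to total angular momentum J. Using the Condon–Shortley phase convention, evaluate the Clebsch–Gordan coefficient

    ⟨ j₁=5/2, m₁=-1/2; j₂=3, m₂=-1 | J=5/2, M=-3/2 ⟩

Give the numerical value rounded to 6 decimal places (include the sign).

-0.169031

triangle: 3!×2!×3!/9! = 72/362880
(j±m)!: 2!×3!×2!×4!×1!×4! = 13824
prefactor² = (2J+1)×Δ×N² = 576/35
  k=1: −1/(1!×2!×2!×1!×0!×2!) = -1/8
  k=2: +1/(2!×1!×1!×0!×1!×3!) = 1/12
Σ = -1/24  ⇒  CG² = 576/35×(-1/24)² = 1/35
CG = −√(1/35) = -0.169031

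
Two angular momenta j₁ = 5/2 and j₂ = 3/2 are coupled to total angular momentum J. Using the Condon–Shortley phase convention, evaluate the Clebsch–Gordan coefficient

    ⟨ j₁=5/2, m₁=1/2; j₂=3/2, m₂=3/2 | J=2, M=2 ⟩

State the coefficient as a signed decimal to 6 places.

+√(1/7) = +0.377964

j₁+j₂−J=2  J+j₁−j₂=3  J−j₁+j₂=1  j₁+j₂+J+1=7
(j₁±m₁, j₂±m₂, J±M) = (3,2,3,0,4,0)
P² = 144/7
sum k=2..2:
  [2] +1/12 = 1/12
S = 1/12
C² = P²·S² = 1/7 ; C = +0.377964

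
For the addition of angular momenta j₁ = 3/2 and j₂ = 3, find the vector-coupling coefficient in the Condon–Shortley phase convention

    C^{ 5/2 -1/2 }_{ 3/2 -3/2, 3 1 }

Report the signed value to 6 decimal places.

√[6·2!1!4!/8! · 0!3!4!2!2!3!] = √(864/35)
  +(−1)^2/∏(2,0,1,2,0,2)! = 1/8  (running 1/8)
⟨..|..⟩ = √(864/35)·(1/8) = +0.621059

+0.621059  (= +√(27/70))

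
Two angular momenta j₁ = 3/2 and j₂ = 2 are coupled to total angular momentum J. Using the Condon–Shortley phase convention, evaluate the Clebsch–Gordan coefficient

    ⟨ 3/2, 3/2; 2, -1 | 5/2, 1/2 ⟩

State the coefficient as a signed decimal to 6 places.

√[6·1!2!3!/7! · 3!0!1!3!3!2!] = √(216/35)
  +(−1)^0/∏(0,1,0,1,2,2)! = 1/4  (running 1/4)
⟨..|..⟩ = √(216/35)·(1/4) = +0.621059

+0.621059  (= +√(27/70))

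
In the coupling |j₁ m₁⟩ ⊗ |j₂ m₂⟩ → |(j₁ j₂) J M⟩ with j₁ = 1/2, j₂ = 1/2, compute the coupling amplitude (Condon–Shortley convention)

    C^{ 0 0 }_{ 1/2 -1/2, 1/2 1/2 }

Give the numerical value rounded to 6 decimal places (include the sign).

j₁+j₂−J=1  J+j₁−j₂=0  J−j₁+j₂=0  j₁+j₂+J+1=2
(j₁±m₁, j₂±m₂, J±M) = (0,1,1,0,0,0)
P² = 1/2
sum k=1..1:
  [1] −1/1 = -1
S = -1
C² = P²·S² = 1/2 ; C = -0.707107

−√(1/2) = -0.707107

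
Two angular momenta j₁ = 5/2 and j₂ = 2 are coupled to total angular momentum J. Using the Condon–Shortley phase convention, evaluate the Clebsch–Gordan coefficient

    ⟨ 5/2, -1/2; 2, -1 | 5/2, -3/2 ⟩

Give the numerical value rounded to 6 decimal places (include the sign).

-0.414039

j₁+j₂−J=2  J+j₁−j₂=3  J−j₁+j₂=2  j₁+j₂+J+1=8
(j₁±m₁, j₂±m₂, J±M) = (2,3,1,3,1,4)
P² = 216/35
sum k=0..1:
  [0] +1/12 = 1/12
  [1] −1/4 = -1/4
S = -1/6
C² = P²·S² = 6/35 ; C = -0.414039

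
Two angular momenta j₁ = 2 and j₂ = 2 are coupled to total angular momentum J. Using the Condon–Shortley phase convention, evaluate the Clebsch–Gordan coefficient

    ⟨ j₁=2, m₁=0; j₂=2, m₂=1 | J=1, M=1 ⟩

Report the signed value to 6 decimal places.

+0.547723

j₁+j₂−J=3  J+j₁−j₂=1  J−j₁+j₂=1  j₁+j₂+J+1=6
(j₁±m₁, j₂±m₂, J±M) = (2,2,3,1,2,0)
P² = 6/5
sum k=2..2:
  [2] +1/2 = 1/2
S = 1/2
C² = P²·S² = 3/10 ; C = +0.547723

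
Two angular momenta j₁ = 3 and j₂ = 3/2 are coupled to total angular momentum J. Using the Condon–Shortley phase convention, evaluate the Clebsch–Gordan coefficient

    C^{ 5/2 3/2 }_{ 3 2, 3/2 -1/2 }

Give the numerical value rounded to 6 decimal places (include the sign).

√[6·2!4!1!/8! · 5!1!1!2!4!1!] = √(288/7)
  +(−1)^0/∏(0,2,1,1,3,0)! = 1/12  (running 1/12)
  +(−1)^1/∏(1,1,0,0,4,1)! = -1/24  (running 1/24)
⟨..|..⟩ = √(288/7)·(1/24) = +0.267261

+√(1/14) ≈ +0.267261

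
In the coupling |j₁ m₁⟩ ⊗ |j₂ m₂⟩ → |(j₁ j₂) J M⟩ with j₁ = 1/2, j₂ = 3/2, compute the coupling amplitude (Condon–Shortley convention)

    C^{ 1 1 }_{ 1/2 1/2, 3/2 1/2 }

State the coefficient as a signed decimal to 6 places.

+0.500000  (= +√(1/4))

j₁+j₂−J=1  J+j₁−j₂=0  J−j₁+j₂=2  j₁+j₂+J+1=4
(j₁±m₁, j₂±m₂, J±M) = (1,0,2,1,2,0)
P² = 1
sum k=0..0:
  [0] +1/2 = 1/2
S = 1/2
C² = P²·S² = 1/4 ; C = +0.500000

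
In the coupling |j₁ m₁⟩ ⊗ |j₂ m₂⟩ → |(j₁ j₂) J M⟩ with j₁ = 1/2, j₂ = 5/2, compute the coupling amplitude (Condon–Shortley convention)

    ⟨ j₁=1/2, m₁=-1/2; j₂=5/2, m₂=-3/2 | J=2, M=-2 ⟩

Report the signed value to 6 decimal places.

triangle: 1!*0!*4!/6! = 24/720
(j±m)!: 0!*1!*1!*4!*0!*4! = 576
prefactor² = (2J+1)*Δ*N² = 96
  k=1: −1/(1!*0!*0!*0!*0!*4!) = -1/24
Σ = -1/24  ⇒  CG² = 96*(-1/24)² = 1/6
CG = −√(1/6) = -0.408248

−√(1/6) ≈ -0.408248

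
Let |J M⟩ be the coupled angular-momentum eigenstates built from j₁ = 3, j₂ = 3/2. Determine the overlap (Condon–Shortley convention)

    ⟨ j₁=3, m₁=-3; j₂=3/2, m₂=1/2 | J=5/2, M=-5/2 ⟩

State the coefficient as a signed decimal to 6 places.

+√(15/28) = +0.731925

√[6·2!4!1!/8! · 0!6!2!1!0!5!] = √(8640/7)
  +(−1)^2/∏(2,0,4,0,0,1)! = 1/48  (running 1/48)
⟨..|..⟩ = √(8640/7)·(1/48) = +0.731925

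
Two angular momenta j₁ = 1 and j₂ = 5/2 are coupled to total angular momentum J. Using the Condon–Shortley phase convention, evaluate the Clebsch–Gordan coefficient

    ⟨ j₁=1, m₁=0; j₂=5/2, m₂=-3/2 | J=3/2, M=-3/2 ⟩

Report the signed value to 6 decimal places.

√[4·2!0!3!/6! · 1!1!1!4!0!3!] = √(48/5)
  +(−1)^1/∏(1,1,0,0,0,3)! = -1/6  (running -1/6)
⟨..|..⟩ = √(48/5)·(-1/6) = -0.516398

-0.516398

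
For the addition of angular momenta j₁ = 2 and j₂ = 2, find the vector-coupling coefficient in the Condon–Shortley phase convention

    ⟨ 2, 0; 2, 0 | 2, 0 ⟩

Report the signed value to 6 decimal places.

√[5·2!2!2!/7! · 2!2!2!2!2!2!] = √(32/63)
  +(−1)^0/∏(0,2,2,2,0,0)! = 1/8  (running 1/8)
  +(−1)^1/∏(1,1,1,1,1,1)! = -1  (running -7/8)
  +(−1)^2/∏(2,0,0,0,2,2)! = 1/8  (running -3/4)
⟨..|..⟩ = √(32/63)·(-3/4) = -0.534522

−√(2/7) ≈ -0.534522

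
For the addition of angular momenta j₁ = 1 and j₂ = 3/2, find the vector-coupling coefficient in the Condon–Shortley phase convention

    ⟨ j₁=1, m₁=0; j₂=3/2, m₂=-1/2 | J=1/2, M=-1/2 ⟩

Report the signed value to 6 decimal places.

-0.577350  (= −√(1/3))

j₁+j₂−J=2  J+j₁−j₂=0  J−j₁+j₂=1  j₁+j₂+J+1=4
(j₁±m₁, j₂±m₂, J±M) = (1,1,1,2,0,1)
P² = 1/3
sum k=1..1:
  [1] −1/1 = -1
S = -1
C² = P²·S² = 1/3 ; C = -0.577350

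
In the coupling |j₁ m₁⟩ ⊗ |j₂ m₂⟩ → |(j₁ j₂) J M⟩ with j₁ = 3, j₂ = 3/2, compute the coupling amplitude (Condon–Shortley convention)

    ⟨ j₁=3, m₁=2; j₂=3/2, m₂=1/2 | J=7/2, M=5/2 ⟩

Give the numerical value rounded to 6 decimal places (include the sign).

+√(1/7) = +0.377964

triangle: 1!·5!·2!/9! = 240/362880
(j±m)!: 5!·1!·2!·1!·6!·1! = 172800
prefactor² = (2J+1)·Δ·N² = 6400/7
  k=0: +1/(0!·1!·1!·2!·4!·0!) = 1/48
  k=1: −1/(1!·0!·0!·1!·5!·1!) = -1/120
Σ = 1/80  ⇒  CG² = 6400/7·1/80² = 1/7
CG = +√(1/7) = +0.377964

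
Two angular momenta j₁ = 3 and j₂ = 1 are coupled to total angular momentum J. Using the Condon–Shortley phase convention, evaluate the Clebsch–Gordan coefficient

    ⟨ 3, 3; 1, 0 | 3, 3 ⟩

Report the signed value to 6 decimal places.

+√(3/4) ≈ +0.866025

√[7·1!5!1!/8! · 6!0!1!1!6!0!] = √(10800)
  +(−1)^0/∏(0,1,0,1,5,0)! = 1/120  (running 1/120)
⟨..|..⟩ = √(10800)·(1/120) = +0.866025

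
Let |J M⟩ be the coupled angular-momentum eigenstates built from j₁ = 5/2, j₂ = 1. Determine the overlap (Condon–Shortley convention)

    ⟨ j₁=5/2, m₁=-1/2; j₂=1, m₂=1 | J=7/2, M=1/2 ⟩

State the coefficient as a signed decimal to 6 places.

+0.534522

triangle: 0!·5!·2!/8! = 240/40320
(j±m)!: 2!·3!·2!·0!·4!·3! = 3456
prefactor² = (2J+1)·Δ·N² = 1152/7
  k=0: +1/(0!·0!·3!·2!·2!·0!) = 1/24
Σ = 1/24  ⇒  CG² = 1152/7·1/24² = 2/7
CG = +√(2/7) = +0.534522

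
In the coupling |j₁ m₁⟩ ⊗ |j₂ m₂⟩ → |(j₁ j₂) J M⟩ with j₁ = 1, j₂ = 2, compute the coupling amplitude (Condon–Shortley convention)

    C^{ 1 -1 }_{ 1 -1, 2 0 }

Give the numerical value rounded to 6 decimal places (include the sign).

+√(1/10) ≈ +0.316228

√[3·2!0!2!/5! · 0!2!2!2!0!2!] = √(8/5)
  +(−1)^2/∏(2,0,0,0,0,2)! = 1/4  (running 1/4)
⟨..|..⟩ = √(8/5)·(1/4) = +0.316228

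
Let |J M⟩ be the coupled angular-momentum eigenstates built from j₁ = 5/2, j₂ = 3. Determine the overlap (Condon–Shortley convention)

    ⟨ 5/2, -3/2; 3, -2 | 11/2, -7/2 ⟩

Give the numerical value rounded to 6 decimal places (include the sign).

√[12·0!5!6!/12! · 1!4!1!5!2!9!] = √(49766400/11)
  +(−1)^0/∏(0,0,4,1,1,5)! = 1/2880  (running 1/2880)
⟨..|..⟩ = √(49766400/11)·(1/2880) = +0.738549

+0.738549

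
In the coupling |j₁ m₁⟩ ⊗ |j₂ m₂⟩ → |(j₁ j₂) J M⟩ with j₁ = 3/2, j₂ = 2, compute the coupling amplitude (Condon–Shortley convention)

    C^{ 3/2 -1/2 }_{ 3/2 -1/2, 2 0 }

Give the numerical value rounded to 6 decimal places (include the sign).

√[4·2!1!2!/6! · 1!2!2!2!1!2!] = √(16/45)
  +(−1)^1/∏(1,1,1,1,0,1)! = -1  (running -1)
  +(−1)^2/∏(2,0,0,0,1,2)! = 1/4  (running -3/4)
⟨..|..⟩ = √(16/45)·(-3/4) = -0.447214

−√(1/5) ≈ -0.447214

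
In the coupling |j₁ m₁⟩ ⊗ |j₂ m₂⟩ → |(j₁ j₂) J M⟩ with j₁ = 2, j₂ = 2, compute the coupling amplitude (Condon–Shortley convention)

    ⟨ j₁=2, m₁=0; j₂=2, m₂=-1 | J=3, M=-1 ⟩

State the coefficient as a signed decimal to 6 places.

j₁+j₂−J=1  J+j₁−j₂=3  J−j₁+j₂=3  j₁+j₂+J+1=8
(j₁±m₁, j₂±m₂, J±M) = (2,2,1,3,2,4)
P² = 36/5
sum k=0..1:
  [0] +1/4 = 1/4
  [1] −1/12 = -1/12
S = 1/6
C² = P²·S² = 1/5 ; C = +0.447214

+√(1/5) = +0.447214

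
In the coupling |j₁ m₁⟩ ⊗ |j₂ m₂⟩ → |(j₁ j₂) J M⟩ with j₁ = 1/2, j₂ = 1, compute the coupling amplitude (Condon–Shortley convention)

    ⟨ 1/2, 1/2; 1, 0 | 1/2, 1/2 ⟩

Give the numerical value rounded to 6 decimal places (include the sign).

+0.577350

√[2·1!0!1!/3! · 1!0!1!1!1!0!] = √(1/3)
  +(−1)^0/∏(0,1,0,1,0,0)! = 1  (running 1)
⟨..|..⟩ = √(1/3)·(1) = +0.577350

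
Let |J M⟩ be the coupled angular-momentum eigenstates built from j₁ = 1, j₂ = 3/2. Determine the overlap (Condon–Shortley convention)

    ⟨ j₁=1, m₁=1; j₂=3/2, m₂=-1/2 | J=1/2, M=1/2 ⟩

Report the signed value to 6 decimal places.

+√(1/6) = +0.408248

j₁+j₂−J=2  J+j₁−j₂=0  J−j₁+j₂=1  j₁+j₂+J+1=4
(j₁±m₁, j₂±m₂, J±M) = (2,0,1,2,1,0)
P² = 2/3
sum k=0..0:
  [0] +1/2 = 1/2
S = 1/2
C² = P²·S² = 1/6 ; C = +0.408248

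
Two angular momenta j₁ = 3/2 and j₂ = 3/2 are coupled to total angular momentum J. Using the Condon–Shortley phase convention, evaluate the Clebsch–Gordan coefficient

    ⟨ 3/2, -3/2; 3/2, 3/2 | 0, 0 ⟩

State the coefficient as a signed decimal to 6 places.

-0.500000

triangle: 3!·0!·0!/4! = 6/24
(j±m)!: 0!·3!·3!·0!·0!·0! = 36
prefactor² = (2J+1)·Δ·N² = 9
  k=3: −1/(3!·0!·0!·0!·0!·0!) = -1/6
Σ = -1/6  ⇒  CG² = 9·(-1/6)² = 1/4
CG = −√(1/4) = -0.500000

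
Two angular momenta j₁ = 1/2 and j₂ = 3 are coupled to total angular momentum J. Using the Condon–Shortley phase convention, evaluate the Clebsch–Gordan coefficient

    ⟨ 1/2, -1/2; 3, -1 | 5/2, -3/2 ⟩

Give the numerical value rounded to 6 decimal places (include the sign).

-0.534522

√[6·1!0!5!/7! · 0!1!2!4!1!4!] = √(1152/7)
  +(−1)^1/∏(1,0,0,1,0,4)! = -1/24  (running -1/24)
⟨..|..⟩ = √(1152/7)·(-1/24) = -0.534522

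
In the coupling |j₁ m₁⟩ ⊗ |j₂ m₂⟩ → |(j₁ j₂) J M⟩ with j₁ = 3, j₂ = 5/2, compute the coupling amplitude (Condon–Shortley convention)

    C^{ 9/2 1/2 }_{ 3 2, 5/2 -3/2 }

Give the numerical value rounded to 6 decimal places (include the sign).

triangle: 1!·5!·4!/11! = 2880/39916800
(j±m)!: 5!·1!·1!·4!·5!·4! = 8294400
prefactor² = (2J+1)·Δ·N² = 460800/77
  k=0: +1/(0!·1!·1!·1!·4!·3!) = 1/144
  k=1: −1/(1!·0!·0!·0!·5!·4!) = -1/2880
Σ = 19/2880  ⇒  CG² = 460800/77·19/2880² = 361/1386
CG = +√(361/1386) = +0.510355

+√(361/1386) ≈ +0.510355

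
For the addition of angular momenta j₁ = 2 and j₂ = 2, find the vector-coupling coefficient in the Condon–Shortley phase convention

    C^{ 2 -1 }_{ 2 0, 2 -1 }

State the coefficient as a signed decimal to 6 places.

-0.267261

√[5·2!2!2!/7! · 2!2!1!3!1!3!] = √(8/7)
  +(−1)^0/∏(0,2,2,1,0,1)! = 1/4  (running 1/4)
  +(−1)^1/∏(1,1,1,0,1,2)! = -1/2  (running -1/4)
⟨..|..⟩ = √(8/7)·(-1/4) = -0.267261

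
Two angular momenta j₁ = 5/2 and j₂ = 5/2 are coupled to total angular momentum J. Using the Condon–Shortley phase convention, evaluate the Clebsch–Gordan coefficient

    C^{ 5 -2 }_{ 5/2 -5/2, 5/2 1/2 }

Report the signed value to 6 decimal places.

j₁+j₂−J=0  J+j₁−j₂=5  J−j₁+j₂=5  j₁+j₂+J+1=11
(j₁±m₁, j₂±m₂, J±M) = (0,5,3,2,3,7)
P² = 172800
sum k=0..0:
  [0] +1/1440 = 1/1440
S = 1/1440
C² = P²·S² = 1/12 ; C = +0.288675

+0.288675  (= +√(1/12))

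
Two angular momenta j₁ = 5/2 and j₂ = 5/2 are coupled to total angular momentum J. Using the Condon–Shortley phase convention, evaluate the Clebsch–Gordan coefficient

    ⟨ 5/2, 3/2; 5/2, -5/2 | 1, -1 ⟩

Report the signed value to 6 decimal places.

+0.377964  (= +√(1/7))

triangle: 4!*1!*1!/7! = 24/5040
(j±m)!: 4!*1!*0!*5!*0!*2! = 5760
prefactor² = (2J+1)*Δ*N² = 576/7
  k=0: +1/(0!*4!*1!*0!*0!*1!) = 1/24
Σ = 1/24  ⇒  CG² = 576/7*1/24² = 1/7
CG = +√(1/7) = +0.377964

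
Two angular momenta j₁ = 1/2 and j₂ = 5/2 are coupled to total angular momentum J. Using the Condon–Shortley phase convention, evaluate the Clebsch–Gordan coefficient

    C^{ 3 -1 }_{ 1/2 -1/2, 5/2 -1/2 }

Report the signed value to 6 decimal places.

triangle: 0!*1!*5!/7! = 120/5040
(j±m)!: 0!*1!*2!*3!*2!*4! = 576
prefactor² = (2J+1)*Δ*N² = 96
  k=0: +1/(0!*0!*1!*2!*0!*3!) = 1/12
Σ = 1/12  ⇒  CG² = 96*1/12² = 2/3
CG = +√(2/3) = +0.816497

+0.816497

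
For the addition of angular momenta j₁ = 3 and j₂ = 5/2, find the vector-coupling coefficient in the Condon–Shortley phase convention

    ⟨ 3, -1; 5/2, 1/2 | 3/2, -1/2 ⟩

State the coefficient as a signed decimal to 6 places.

j₁+j₂−J=4  J+j₁−j₂=2  J−j₁+j₂=1  j₁+j₂+J+1=8
(j₁±m₁, j₂±m₂, J±M) = (2,4,3,2,1,2)
P² = 192/35
sum k=2..3:
  [2] +1/8 = 1/8
  [3] −1/6 = -1/6
S = -1/24
C² = P²·S² = 1/105 ; C = -0.097590

−√(1/105) ≈ -0.097590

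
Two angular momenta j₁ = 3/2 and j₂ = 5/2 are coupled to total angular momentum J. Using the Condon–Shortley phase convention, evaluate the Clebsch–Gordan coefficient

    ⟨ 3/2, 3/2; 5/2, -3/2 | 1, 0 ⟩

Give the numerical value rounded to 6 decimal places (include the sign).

triangle: 3!*0!*2!/6! = 12/720
(j±m)!: 3!*0!*1!*4!*1!*1! = 144
prefactor² = (2J+1)*Δ*N² = 36/5
  k=0: +1/(0!*3!*0!*1!*0!*1!) = 1/6
Σ = 1/6  ⇒  CG² = 36/5*1/6² = 1/5
CG = +√(1/5) = +0.447214

+√(1/5) ≈ +0.447214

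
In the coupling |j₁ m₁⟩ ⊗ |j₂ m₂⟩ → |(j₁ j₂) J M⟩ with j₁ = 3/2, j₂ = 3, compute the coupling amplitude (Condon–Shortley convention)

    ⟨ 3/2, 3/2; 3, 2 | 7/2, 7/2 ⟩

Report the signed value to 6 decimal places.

+√(1/3) ≈ +0.577350

√[8·1!2!5!/9! · 3!0!5!1!7!0!] = √(19200)
  +(−1)^0/∏(0,1,0,5,2,0)! = 1/240  (running 1/240)
⟨..|..⟩ = √(19200)·(1/240) = +0.577350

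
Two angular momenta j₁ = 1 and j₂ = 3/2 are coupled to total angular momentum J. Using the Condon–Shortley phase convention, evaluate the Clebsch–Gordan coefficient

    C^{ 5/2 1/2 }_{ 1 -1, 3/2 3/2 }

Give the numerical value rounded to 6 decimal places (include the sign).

+0.316228  (= +√(1/10))

triangle: 0!*2!*3!/6! = 12/720
(j±m)!: 0!*2!*3!*0!*3!*2! = 144
prefactor² = (2J+1)*Δ*N² = 72/5
  k=0: +1/(0!*0!*2!*3!*0!*0!) = 1/12
Σ = 1/12  ⇒  CG² = 72/5*1/12² = 1/10
CG = +√(1/10) = +0.316228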